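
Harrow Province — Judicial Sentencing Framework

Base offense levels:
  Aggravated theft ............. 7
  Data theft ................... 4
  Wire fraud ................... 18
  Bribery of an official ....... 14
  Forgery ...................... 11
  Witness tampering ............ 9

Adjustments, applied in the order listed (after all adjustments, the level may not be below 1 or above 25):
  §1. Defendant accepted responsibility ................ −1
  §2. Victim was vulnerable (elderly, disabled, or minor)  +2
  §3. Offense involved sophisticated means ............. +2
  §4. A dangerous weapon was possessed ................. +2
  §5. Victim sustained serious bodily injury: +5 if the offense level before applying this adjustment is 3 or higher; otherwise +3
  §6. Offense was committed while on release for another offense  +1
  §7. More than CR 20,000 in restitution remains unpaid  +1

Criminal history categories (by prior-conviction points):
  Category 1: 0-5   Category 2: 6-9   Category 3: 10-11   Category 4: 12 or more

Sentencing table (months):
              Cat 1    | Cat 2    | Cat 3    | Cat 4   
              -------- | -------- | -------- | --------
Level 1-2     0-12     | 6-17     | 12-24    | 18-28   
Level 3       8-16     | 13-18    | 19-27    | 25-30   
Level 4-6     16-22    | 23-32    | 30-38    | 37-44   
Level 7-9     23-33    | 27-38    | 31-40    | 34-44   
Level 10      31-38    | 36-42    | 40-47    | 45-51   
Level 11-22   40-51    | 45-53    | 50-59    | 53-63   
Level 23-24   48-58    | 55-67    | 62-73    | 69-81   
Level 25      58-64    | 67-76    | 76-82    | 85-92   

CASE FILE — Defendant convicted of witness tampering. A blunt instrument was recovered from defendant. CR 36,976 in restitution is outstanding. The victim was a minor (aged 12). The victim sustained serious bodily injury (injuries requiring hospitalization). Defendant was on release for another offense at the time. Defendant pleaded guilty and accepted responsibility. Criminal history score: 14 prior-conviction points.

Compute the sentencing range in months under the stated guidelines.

Base offense level for witness tampering: 9.
§1 applies: 9 − 1 = 8.
§2 applies: 8 + 2 = 10.
§3 does not apply.
§4 applies: 10 + 2 = 12.
§5 applies (level before this adjustment is 12 ≥ 3, so +5): 12 + 5 = 17.
§6 applies: 17 + 1 = 18.
§7 applies: 18 + 1 = 19.
Final offense level: 19.
Criminal history: 14 prior points → Category 4 (12+).
Level 19 falls in the 11-22 band.
Grid: Level 11-22 × Category 4 = 53-63 months.

53-63 months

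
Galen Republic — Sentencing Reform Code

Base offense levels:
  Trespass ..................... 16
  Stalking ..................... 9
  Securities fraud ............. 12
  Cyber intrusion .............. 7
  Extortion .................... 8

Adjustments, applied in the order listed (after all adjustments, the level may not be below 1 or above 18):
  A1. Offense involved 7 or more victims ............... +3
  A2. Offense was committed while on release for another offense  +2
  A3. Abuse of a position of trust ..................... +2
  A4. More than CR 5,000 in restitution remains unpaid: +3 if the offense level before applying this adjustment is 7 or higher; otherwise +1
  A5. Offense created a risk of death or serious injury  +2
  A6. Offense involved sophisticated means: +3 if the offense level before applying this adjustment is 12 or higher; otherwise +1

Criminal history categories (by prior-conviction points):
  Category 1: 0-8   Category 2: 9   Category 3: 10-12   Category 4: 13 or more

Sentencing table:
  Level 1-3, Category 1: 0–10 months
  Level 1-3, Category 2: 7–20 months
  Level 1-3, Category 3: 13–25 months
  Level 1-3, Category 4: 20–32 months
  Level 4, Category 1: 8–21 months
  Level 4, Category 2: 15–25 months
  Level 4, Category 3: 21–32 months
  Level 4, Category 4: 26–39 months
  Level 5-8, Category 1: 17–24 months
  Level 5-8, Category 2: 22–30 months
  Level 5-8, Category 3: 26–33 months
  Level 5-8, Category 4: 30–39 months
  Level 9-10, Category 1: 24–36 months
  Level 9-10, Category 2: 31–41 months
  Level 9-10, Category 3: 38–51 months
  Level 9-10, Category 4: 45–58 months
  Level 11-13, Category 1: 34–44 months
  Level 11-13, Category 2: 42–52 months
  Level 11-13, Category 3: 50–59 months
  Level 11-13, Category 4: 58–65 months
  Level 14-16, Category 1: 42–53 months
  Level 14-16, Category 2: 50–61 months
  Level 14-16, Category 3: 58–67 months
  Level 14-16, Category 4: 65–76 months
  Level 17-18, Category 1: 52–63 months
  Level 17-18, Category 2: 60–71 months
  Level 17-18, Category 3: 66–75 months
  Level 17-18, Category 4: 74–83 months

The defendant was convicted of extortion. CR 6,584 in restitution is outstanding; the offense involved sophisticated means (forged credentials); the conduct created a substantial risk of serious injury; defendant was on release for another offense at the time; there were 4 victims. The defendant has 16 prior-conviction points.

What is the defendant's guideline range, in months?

74-83 months

Base offense level for extortion: 8.
A2 applies: 8 + 2 = 10.
A4 applies (level before this adjustment is 10 ≥ 7, so +3): 10 + 3 = 13.
A5 applies: 13 + 2 = 15.
A6 applies (level before this adjustment is 15 ≥ 12, so +3): 15 + 3 = 18.
Final offense level: 18.
Criminal history: 16 prior points → Category 4 (13+).
Level 18 falls in the 17-18 band.
Grid: Level 17-18 × Category 4 = 74-83 months.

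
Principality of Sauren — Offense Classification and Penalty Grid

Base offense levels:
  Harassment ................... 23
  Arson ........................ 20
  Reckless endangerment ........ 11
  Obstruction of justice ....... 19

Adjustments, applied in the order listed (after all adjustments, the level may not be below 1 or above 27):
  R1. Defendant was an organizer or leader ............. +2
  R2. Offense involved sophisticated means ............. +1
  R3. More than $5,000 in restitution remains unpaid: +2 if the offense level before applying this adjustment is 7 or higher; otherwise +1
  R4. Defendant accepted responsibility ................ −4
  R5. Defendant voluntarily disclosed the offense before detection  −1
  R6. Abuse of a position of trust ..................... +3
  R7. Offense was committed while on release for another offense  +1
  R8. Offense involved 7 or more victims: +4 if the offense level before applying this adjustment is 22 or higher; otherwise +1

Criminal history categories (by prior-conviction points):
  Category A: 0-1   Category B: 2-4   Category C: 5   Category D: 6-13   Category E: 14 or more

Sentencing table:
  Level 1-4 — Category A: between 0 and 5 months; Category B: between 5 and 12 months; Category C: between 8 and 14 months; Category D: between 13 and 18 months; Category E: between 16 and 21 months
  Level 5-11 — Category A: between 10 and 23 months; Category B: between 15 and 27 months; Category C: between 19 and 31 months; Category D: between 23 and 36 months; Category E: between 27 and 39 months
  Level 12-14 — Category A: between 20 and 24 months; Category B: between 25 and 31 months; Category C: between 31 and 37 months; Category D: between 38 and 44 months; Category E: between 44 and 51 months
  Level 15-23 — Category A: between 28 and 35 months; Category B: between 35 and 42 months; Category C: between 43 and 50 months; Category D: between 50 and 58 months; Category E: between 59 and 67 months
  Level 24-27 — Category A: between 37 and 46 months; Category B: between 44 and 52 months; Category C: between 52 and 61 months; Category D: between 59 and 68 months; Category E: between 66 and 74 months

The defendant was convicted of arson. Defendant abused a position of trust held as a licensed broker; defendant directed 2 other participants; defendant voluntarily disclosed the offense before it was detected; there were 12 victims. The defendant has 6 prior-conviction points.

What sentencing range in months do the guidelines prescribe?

59-68 months

Base offense level for arson: 20.
R1 applies: 20 + 2 = 22.
R2 does not apply.
R3 does not apply.
R5 applies: 22 − 1 = 21.
R6 applies: 21 + 3 = 24.
R7 does not apply.
R8 applies (level before this adjustment is 24 ≥ 22, so +4): 24 + 4 = 28.
Level 28 exceeds the maximum of 27; capped at 27.
Final offense level: 27.
Criminal history: 6 prior points → Category D (6-13).
Level 27 falls in the 24-27 band.
Grid: Level 24-27 × Category D = 59-68 months.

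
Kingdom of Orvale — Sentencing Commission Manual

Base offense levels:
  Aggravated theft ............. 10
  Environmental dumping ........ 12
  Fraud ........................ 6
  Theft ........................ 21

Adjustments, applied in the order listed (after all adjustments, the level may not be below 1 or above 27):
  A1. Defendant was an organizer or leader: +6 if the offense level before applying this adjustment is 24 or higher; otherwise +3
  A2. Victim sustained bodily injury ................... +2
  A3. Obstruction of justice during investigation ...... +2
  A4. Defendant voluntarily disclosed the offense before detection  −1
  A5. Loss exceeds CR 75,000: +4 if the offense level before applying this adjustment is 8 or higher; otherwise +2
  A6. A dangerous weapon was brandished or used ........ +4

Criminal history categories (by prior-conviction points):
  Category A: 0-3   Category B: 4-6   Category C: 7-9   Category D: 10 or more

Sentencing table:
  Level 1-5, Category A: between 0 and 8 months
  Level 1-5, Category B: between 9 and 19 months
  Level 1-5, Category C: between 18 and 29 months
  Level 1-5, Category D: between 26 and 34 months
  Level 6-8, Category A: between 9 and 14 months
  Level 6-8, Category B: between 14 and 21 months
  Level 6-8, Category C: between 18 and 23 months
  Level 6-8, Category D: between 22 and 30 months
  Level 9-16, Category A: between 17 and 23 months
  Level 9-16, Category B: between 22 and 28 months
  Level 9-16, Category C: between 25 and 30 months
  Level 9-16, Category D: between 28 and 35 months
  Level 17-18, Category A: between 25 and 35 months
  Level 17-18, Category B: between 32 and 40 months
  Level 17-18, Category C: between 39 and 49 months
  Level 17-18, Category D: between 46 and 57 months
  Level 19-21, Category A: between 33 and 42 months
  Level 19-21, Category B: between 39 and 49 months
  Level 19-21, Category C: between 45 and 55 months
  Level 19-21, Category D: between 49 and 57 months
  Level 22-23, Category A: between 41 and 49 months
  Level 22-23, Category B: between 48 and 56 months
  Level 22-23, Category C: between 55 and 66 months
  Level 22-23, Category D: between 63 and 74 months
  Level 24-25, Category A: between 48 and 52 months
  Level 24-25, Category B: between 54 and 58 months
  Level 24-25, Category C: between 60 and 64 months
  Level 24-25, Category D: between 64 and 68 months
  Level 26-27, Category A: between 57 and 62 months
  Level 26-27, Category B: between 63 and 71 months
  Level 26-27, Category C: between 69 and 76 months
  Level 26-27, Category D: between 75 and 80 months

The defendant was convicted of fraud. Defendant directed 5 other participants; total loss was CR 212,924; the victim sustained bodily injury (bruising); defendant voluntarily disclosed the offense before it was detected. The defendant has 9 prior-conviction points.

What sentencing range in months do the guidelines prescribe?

25-30 months

Base offense level for fraud: 6.
A1 applies (level before this adjustment is 6 < 24, so +3): 6 + 3 = 9.
A2 applies: 9 + 2 = 11.
A4 applies: 11 − 1 = 10.
A5 applies (level before this adjustment is 10 ≥ 8, so +4): 10 + 4 = 14.
A6 does not apply.
Final offense level: 14.
Criminal history: 9 prior points → Category C (7-9).
Level 14 falls in the 9-16 band.
Grid: Level 9-16 × Category C = 25-30 months.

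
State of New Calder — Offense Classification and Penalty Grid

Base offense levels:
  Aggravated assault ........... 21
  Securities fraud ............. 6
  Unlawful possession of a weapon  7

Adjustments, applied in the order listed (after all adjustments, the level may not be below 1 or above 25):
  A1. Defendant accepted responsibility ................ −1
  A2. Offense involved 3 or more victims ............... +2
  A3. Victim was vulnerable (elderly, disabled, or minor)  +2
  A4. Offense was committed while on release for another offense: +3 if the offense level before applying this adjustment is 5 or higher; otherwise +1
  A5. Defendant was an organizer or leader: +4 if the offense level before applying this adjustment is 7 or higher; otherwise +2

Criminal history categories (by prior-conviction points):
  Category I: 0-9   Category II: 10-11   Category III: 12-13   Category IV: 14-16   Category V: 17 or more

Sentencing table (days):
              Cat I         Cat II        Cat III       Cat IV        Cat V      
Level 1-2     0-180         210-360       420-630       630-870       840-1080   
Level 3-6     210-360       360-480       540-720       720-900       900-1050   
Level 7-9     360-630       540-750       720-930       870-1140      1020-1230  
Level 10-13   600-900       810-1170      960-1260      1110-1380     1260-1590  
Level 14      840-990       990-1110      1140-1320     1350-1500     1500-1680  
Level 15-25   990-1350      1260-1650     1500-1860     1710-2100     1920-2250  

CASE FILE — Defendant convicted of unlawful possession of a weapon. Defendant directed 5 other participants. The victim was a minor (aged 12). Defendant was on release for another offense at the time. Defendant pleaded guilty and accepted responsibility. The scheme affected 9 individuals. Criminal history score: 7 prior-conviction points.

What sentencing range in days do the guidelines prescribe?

990-1350 days

Base offense level for unlawful possession of a weapon: 7.
A1 applies: 7 − 1 = 6.
A2 applies: 6 + 2 = 8.
A3 applies: 8 + 2 = 10.
A4 applies (level before this adjustment is 10 ≥ 5, so +3): 10 + 3 = 13.
A5 applies (level before this adjustment is 13 ≥ 7, so +4): 13 + 4 = 17.
Final offense level: 17.
Criminal history: 7 prior points → Category I (0-9).
Level 17 falls in the 15-25 band.
Grid: Level 15-25 × Category I = 990-1350 days.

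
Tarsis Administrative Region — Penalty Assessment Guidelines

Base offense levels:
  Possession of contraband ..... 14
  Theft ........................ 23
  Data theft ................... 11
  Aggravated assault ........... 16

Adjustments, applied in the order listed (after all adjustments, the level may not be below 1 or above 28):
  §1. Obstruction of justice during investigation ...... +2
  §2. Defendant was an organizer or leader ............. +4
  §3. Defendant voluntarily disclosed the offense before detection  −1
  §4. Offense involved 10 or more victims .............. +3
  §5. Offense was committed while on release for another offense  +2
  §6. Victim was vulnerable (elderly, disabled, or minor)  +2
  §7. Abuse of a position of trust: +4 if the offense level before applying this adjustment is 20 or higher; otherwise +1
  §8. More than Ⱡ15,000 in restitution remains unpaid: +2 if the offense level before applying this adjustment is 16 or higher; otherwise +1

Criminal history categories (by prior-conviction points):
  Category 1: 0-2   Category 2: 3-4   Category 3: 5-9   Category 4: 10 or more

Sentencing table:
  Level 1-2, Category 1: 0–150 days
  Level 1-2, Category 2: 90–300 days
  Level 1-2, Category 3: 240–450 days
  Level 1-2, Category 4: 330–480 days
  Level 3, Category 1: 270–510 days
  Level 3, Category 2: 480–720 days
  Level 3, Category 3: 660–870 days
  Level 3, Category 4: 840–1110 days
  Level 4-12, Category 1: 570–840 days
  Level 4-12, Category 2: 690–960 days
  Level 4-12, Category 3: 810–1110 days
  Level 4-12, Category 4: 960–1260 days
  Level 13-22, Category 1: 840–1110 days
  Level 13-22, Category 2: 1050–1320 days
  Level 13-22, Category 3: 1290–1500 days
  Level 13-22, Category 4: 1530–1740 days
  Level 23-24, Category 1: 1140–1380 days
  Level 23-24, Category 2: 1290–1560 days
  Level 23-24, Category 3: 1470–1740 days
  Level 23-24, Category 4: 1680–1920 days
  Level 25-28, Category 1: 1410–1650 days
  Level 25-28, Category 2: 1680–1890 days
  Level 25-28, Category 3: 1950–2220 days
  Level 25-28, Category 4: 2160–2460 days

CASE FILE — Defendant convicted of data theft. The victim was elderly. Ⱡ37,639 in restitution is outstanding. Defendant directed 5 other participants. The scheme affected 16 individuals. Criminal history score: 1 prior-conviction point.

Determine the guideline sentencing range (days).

840-1110 days

Base offense level for data theft: 11.
§1 does not apply.
§2 applies: 11 + 4 = 15.
§4 applies: 15 + 3 = 18.
§5 does not apply.
§6 applies: 18 + 2 = 20.
§7 does not apply.
§8 applies (level before this adjustment is 20 ≥ 16, so +2): 20 + 2 = 22.
Final offense level: 22.
Criminal history: 1 prior point → Category 1 (0-2).
Level 22 falls in the 13-22 band.
Grid: Level 13-22 × Category 1 = 840-1110 days.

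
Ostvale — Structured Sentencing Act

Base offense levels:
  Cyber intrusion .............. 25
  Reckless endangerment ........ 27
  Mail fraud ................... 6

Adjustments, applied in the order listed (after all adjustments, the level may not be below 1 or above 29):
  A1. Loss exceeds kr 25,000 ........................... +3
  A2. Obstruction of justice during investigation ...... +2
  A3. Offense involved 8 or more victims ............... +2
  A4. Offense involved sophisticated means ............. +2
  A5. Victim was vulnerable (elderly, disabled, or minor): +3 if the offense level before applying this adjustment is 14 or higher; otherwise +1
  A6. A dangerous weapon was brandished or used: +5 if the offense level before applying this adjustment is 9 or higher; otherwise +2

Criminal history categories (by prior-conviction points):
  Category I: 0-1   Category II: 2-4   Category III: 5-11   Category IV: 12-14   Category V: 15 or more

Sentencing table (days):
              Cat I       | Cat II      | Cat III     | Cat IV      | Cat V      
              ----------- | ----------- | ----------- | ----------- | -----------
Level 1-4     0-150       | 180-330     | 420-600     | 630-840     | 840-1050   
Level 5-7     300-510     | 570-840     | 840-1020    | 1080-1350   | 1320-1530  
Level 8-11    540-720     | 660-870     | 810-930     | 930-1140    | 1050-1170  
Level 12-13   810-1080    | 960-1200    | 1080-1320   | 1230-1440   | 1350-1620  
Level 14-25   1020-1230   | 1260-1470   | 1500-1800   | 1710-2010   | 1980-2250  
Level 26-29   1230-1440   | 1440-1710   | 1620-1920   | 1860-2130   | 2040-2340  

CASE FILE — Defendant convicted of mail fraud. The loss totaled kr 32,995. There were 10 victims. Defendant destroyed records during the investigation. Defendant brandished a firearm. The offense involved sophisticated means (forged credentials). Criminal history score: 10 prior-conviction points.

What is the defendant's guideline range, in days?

1500-1800 days

Base offense level for mail fraud: 6.
A1 applies: 6 + 3 = 9.
A2 applies: 9 + 2 = 11.
A3 applies: 11 + 2 = 13.
A4 applies: 13 + 2 = 15.
A6 applies (level before this adjustment is 15 ≥ 9, so +5): 15 + 5 = 20.
Final offense level: 20.
Criminal history: 10 prior points → Category III (5-11).
Level 20 falls in the 14-25 band.
Grid: Level 14-25 × Category III = 1500-1800 days.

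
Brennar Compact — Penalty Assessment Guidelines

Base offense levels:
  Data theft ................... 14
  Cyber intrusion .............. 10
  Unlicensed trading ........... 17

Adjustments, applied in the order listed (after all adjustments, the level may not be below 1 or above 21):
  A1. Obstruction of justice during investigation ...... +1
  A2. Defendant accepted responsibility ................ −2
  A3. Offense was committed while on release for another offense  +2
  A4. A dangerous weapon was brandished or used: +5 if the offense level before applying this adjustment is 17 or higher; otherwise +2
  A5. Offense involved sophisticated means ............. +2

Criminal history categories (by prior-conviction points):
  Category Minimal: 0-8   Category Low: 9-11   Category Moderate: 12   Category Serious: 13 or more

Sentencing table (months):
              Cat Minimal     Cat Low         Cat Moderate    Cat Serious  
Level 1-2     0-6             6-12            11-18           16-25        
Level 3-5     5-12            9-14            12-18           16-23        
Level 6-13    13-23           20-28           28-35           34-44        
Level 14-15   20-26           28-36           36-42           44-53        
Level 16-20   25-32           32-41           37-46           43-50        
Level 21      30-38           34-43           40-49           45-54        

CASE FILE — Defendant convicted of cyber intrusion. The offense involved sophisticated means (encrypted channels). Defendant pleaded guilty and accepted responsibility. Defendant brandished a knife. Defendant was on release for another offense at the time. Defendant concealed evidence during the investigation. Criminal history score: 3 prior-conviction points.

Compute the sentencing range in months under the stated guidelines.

20-26 months

Base offense level for cyber intrusion: 10.
A1 applies: 10 + 1 = 11.
A2 applies: 11 − 2 = 9.
A3 applies: 9 + 2 = 11.
A4 applies (level before this adjustment is 11 < 17, so +2): 11 + 2 = 13.
A5 applies: 13 + 2 = 15.
Final offense level: 15.
Criminal history: 3 prior points → Category Minimal (0-8).
Level 15 falls in the 14-15 band.
Grid: Level 14-15 × Category Minimal = 20-26 months.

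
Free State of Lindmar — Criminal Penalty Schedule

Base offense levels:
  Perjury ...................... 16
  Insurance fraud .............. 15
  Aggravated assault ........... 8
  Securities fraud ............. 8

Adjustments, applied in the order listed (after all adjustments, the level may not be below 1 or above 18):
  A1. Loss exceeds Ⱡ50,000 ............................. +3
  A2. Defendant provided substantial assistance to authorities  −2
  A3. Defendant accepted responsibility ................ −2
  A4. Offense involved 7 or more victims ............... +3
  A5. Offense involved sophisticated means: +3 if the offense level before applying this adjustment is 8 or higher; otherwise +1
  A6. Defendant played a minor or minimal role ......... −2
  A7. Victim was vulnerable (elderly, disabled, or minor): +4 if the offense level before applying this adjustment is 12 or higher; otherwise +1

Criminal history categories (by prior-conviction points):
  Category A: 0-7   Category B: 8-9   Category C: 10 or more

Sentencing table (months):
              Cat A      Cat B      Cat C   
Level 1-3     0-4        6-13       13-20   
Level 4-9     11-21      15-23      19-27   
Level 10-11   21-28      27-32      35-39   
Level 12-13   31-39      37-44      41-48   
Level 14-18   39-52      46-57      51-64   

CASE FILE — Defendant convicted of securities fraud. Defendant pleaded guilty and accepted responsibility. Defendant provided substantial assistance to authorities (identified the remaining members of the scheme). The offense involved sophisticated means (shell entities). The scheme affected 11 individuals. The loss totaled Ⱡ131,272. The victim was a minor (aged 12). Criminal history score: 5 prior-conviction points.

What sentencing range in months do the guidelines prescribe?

39-52 months

Base offense level for securities fraud: 8.
A1 applies: 8 + 3 = 11.
A2 applies: 11 − 2 = 9.
A3 applies: 9 − 2 = 7.
A4 applies: 7 + 3 = 10.
A5 applies (level before this adjustment is 10 ≥ 8, so +3): 10 + 3 = 13.
A6 does not apply.
A7 applies (level before this adjustment is 13 ≥ 12, so +4): 13 + 4 = 17.
Final offense level: 17.
Criminal history: 5 prior points → Category A (0-7).
Level 17 falls in the 14-18 band.
Grid: Level 14-18 × Category A = 39-52 months.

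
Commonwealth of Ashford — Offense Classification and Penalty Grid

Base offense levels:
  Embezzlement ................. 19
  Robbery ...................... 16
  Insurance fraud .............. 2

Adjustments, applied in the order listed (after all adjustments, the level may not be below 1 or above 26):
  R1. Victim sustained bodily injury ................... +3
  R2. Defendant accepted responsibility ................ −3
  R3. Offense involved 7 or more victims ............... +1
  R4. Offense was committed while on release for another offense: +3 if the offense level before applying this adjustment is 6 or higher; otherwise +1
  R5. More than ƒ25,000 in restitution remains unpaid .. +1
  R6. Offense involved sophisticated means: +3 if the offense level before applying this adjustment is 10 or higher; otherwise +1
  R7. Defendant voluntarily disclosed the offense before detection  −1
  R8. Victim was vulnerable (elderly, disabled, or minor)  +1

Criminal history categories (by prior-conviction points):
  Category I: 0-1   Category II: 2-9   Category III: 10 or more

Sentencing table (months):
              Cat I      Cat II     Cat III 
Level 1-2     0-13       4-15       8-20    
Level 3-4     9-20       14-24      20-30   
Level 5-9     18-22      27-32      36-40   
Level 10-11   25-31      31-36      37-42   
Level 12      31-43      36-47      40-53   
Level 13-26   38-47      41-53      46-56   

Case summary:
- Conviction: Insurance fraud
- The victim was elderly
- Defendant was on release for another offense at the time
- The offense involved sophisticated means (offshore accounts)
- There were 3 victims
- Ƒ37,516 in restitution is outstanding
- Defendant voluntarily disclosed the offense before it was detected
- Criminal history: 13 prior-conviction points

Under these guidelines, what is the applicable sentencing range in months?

36-40 months

Base offense level for insurance fraud: 2.
R1 does not apply.
R4 applies (level before this adjustment is 2 < 6, so +1): 2 + 1 = 3.
R5 applies: 3 + 1 = 4.
R6 applies (level before this adjustment is 4 < 10, so +1): 4 + 1 = 5.
R7 applies: 5 − 1 = 4.
R8 applies: 4 + 1 = 5.
Final offense level: 5.
Criminal history: 13 prior points → Category III (10+).
Level 5 falls in the 5-9 band.
Grid: Level 5-9 × Category III = 36-40 months.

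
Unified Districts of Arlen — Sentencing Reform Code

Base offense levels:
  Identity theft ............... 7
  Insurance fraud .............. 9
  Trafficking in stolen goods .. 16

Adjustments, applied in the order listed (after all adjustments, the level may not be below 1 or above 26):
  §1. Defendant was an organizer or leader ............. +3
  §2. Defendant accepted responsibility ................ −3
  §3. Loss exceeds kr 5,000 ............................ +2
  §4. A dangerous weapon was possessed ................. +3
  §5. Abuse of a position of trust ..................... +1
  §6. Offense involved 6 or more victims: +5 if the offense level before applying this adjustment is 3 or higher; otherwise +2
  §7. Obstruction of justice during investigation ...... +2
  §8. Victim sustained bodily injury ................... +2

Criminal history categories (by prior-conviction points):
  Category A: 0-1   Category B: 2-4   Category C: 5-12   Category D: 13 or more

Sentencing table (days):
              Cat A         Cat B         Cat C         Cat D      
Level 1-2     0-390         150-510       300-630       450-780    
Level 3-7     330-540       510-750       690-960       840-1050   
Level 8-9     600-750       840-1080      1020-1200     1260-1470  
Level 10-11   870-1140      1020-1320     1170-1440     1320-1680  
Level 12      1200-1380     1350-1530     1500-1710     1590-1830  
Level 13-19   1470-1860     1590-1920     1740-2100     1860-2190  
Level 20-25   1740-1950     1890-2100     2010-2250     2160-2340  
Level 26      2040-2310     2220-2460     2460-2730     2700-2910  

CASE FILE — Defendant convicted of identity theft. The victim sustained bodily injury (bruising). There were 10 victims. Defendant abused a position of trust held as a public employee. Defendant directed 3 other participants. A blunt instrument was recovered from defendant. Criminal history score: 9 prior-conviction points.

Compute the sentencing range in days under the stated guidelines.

Base offense level for identity theft: 7.
§1 applies: 7 + 3 = 10.
§2 does not apply.
§3 does not apply.
§4 applies: 10 + 3 = 13.
§5 applies: 13 + 1 = 14.
§6 applies (level before this adjustment is 14 ≥ 3, so +5): 14 + 5 = 19.
§7 does not apply.
§8 applies: 19 + 2 = 21.
Final offense level: 21.
Criminal history: 9 prior points → Category C (5-12).
Level 21 falls in the 20-25 band.
Grid: Level 20-25 × Category C = 2010-2250 days.

2010-2250 days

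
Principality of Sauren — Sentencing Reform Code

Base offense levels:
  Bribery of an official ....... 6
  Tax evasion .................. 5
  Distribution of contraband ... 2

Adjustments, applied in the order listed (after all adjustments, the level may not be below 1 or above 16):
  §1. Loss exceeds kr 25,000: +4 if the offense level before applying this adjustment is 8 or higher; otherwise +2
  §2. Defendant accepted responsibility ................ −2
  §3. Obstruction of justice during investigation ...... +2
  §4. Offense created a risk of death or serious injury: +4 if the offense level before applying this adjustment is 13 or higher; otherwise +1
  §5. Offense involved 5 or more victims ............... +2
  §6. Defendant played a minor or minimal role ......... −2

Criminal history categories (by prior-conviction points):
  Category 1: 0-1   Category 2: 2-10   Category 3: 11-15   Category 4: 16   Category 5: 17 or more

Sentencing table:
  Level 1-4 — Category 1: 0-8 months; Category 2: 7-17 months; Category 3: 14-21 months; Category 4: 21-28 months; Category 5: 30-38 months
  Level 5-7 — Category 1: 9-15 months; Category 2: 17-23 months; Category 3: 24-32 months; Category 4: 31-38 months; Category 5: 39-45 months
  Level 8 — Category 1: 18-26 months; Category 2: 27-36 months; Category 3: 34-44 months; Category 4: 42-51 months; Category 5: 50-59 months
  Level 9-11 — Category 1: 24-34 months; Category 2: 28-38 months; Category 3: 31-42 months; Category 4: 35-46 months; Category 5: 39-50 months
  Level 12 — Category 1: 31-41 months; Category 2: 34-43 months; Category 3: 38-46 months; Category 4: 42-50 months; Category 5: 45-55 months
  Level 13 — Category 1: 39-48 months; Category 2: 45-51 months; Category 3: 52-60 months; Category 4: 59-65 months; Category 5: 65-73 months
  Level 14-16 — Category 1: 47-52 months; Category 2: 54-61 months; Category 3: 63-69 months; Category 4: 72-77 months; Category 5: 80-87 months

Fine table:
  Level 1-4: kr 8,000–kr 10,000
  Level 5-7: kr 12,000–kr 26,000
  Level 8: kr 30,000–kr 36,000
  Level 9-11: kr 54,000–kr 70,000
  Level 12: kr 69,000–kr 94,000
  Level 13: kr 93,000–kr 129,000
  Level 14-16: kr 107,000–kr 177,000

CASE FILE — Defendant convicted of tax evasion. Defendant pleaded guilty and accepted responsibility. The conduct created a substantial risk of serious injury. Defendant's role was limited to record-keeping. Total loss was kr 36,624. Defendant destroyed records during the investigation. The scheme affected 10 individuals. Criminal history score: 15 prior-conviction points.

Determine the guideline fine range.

kr 30,000–kr 36,000

Base offense level for tax evasion: 5.
§1 applies (level before this adjustment is 5 < 8, so +2): 5 + 2 = 7.
§2 applies: 7 − 2 = 5.
§3 applies: 5 + 2 = 7.
§4 applies (level before this adjustment is 7 < 13, so +1): 7 + 1 = 8.
§5 applies: 8 + 2 = 10.
§6 applies: 10 − 2 = 8.
Final offense level: 8.
Level 8 falls in the 8 band.
Fine table: Level 8 → kr 30,000–kr 36,000.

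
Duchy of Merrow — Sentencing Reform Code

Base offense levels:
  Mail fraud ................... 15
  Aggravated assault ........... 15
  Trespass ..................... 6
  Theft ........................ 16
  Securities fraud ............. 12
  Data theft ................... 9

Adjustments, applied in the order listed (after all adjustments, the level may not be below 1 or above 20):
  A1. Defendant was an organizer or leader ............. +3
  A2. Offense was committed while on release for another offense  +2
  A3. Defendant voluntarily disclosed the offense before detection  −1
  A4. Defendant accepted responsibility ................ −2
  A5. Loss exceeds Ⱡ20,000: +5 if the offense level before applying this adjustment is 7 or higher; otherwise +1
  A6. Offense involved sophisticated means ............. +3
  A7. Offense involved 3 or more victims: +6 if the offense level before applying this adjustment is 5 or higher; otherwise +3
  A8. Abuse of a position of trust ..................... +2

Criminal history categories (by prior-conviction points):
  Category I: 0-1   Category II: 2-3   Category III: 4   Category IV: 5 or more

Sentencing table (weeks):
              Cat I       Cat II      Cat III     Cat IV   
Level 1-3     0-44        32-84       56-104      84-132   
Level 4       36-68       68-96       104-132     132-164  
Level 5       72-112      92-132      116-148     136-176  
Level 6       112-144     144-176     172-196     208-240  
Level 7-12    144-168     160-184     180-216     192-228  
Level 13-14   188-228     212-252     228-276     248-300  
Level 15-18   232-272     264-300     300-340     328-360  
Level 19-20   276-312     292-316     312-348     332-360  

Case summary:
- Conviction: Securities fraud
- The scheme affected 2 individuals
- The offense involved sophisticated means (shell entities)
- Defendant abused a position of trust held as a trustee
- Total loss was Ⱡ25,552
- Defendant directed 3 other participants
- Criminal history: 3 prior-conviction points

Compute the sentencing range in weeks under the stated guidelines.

Base offense level for securities fraud: 12.
A1 applies: 12 + 3 = 15.
A3 does not apply.
A4 does not apply.
A5 applies (level before this adjustment is 15 ≥ 7, so +5): 15 + 5 = 20.
A6 applies: 20 + 3 = 23.
A8 applies: 23 + 2 = 25.
Level 25 exceeds the maximum of 20; capped at 20.
Final offense level: 20.
Criminal history: 3 prior points → Category II (2-3).
Level 20 falls in the 19-20 band.
Grid: Level 19-20 × Category II = 292-316 weeks.

292-316 weeks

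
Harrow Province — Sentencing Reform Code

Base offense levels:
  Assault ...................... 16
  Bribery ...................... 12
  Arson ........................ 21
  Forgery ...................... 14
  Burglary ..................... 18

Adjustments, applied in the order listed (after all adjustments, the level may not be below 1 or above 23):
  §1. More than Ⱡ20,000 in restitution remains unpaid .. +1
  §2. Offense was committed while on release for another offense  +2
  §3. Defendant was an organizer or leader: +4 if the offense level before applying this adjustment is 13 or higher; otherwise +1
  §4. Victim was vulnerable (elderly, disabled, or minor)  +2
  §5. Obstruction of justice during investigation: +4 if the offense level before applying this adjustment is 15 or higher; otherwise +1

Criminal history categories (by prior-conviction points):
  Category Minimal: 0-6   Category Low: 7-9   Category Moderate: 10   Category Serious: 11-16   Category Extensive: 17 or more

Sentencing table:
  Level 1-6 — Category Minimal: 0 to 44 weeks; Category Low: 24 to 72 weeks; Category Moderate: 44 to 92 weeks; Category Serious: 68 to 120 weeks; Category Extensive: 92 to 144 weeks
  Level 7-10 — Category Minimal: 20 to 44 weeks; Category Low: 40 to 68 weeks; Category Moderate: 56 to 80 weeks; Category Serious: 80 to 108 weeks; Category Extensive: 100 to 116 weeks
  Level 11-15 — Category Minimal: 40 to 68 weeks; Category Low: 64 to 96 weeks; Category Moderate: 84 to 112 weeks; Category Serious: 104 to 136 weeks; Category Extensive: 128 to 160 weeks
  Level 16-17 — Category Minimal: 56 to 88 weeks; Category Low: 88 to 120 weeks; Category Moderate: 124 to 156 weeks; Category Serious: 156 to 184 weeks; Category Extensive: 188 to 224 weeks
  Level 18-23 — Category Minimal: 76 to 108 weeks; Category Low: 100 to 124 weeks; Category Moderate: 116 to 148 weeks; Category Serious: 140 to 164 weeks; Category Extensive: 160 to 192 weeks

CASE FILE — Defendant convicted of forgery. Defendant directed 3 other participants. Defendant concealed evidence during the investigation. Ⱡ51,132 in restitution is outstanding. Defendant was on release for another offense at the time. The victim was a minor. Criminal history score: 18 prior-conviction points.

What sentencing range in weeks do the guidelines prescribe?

Base offense level for forgery: 14.
§1 applies: 14 + 1 = 15.
§2 applies: 15 + 2 = 17.
§3 applies (level before this adjustment is 17 ≥ 13, so +4): 17 + 4 = 21.
§4 applies: 21 + 2 = 23.
§5 applies (level before this adjustment is 23 ≥ 15, so +4): 23 + 4 = 27.
Level 27 exceeds the maximum of 23; capped at 23.
Final offense level: 23.
Criminal history: 18 prior points → Category Extensive (17+).
Level 23 falls in the 18-23 band.
Grid: Level 18-23 × Category Extensive = 160-192 weeks.

160-192 weeks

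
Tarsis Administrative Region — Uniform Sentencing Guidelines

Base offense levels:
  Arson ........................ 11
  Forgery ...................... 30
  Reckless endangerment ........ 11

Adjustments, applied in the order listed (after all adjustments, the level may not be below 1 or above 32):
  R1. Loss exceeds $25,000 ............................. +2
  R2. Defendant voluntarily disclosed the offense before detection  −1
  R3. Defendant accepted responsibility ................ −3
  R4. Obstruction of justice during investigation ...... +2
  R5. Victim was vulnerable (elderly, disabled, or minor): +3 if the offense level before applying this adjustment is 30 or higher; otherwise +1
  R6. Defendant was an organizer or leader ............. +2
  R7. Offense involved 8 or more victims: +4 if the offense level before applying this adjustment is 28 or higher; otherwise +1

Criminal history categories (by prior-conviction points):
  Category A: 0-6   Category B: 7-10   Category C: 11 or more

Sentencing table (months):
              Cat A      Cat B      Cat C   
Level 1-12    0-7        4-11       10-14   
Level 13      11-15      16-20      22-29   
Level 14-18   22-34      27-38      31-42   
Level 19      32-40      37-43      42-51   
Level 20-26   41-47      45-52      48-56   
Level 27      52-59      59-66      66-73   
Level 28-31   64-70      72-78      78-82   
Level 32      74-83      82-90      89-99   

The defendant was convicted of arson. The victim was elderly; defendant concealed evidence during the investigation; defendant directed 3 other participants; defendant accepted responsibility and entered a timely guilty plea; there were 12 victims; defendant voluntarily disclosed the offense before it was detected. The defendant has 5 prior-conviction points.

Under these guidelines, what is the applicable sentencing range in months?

Base offense level for arson: 11.
R1 does not apply.
R2 applies: 11 − 1 = 10.
R3 applies: 10 − 3 = 7.
R4 applies: 7 + 2 = 9.
R5 applies (level before this adjustment is 9 < 30, so +1): 9 + 1 = 10.
R6 applies: 10 + 2 = 12.
R7 applies (level before this adjustment is 12 < 28, so +1): 12 + 1 = 13.
Final offense level: 13.
Criminal history: 5 prior points → Category A (0-6).
Level 13 falls in the 13 band.
Grid: Level 13 × Category A = 11-15 months.

11-15 months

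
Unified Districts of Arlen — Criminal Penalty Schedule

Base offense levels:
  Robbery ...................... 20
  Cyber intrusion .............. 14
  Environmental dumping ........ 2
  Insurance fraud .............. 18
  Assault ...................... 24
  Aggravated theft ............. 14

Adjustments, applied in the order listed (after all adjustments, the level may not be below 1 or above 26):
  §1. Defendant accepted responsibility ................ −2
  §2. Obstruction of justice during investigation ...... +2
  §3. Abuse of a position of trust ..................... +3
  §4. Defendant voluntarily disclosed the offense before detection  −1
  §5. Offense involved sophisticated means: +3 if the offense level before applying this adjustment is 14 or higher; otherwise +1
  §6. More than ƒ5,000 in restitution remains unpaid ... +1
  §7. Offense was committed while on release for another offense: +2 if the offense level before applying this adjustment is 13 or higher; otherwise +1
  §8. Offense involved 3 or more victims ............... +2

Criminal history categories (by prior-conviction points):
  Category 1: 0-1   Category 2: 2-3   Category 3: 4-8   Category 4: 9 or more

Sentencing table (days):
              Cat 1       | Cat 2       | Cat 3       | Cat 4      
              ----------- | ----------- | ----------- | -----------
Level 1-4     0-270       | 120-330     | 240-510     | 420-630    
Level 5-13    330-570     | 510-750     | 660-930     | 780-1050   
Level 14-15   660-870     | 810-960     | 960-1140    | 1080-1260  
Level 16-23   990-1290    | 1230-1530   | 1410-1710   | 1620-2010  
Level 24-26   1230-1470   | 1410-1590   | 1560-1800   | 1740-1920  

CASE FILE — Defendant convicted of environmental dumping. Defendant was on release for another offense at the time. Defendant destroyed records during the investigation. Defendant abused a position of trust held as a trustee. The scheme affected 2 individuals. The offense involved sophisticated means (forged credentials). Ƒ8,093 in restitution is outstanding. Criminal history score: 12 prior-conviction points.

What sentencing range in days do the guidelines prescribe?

780-1050 days

Base offense level for environmental dumping: 2.
§2 applies: 2 + 2 = 4.
§3 applies: 4 + 3 = 7.
§5 applies (level before this adjustment is 7 < 14, so +1): 7 + 1 = 8.
§6 applies: 8 + 1 = 9.
§7 applies (level before this adjustment is 9 < 13, so +1): 9 + 1 = 10.
§8 does not apply.
Final offense level: 10.
Criminal history: 12 prior points → Category 4 (9+).
Level 10 falls in the 5-13 band.
Grid: Level 5-13 × Category 4 = 780-1050 days.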